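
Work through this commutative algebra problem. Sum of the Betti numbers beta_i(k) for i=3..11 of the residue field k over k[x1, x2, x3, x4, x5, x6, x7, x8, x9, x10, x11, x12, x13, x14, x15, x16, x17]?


Koszul resolution: beta_i(k)=C(n,i), n=17
C(17,3)=680, C(17,4)=2380, C(17,5)=6188, C(17,6)=12376, C(17,7)=19448, C(17,8)=24310, C(17,9)=24310, C(17,10)=19448, C(17,11)=12376
Sum=121516


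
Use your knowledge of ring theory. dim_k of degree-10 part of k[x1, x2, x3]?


C(d+n-1,n-1)=C(12,2)=66


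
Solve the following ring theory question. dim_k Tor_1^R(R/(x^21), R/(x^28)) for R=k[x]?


Tor_1(R/I,R/J)=(I cap J)/IJ=(x^28)/(x^49)
dim=49-28=min(21,28)=21


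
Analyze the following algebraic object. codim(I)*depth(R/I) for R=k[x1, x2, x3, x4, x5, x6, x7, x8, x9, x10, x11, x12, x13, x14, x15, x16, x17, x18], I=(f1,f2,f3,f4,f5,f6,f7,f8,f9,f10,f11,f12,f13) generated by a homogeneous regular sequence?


codim=13, depth=dim(R/I)=18-13=5
Product=13*5=65


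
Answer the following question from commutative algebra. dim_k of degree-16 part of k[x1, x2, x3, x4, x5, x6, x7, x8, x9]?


C(d+n-1,n-1)=C(24,8)=735471


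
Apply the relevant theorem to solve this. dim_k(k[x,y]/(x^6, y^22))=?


Basis: x^i*y^j, i<6, j<22
6*22=132


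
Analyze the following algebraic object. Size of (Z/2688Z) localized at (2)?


2-primary part: 2688=2^7*21
Size=2^7=128


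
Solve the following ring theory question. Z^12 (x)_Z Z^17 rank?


rank(M(x)N) = rank(M)*rank(N)
12*17 = 204


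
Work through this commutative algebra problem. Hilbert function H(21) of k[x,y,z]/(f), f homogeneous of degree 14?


C(23,2)-C(9,2)=253-36=217


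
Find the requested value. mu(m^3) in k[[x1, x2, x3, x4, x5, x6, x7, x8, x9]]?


C(n+d-1,d)=C(11,3)=165


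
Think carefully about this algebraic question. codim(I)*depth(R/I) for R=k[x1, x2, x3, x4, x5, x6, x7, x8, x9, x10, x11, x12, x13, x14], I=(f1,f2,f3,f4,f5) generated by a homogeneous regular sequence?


codim=5, depth=dim(R/I)=14-5=9
Product=5*9=45


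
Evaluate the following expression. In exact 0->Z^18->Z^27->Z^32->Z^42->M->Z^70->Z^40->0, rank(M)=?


Alt sum=0:
(-1)^0*18 + (-1)^1*27 + (-1)^2*32 + (-1)^3*42 + (-1)^4*? + (-1)^5*70 + (-1)^6*40=0
rank(M)=49


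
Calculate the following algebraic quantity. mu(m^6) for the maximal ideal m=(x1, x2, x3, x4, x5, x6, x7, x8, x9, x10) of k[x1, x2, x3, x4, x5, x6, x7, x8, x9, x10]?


Graded Nakayama: mu(m^d) = dim_k (m^d/m^(d+1)) = #degree-6 monomials in 10 vars
C(n+d-1,d)=C(15,6)=5005


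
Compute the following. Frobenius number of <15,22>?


gcd(15,22)=1 => F=ab-a-b=15*22-15-22=330-37=293


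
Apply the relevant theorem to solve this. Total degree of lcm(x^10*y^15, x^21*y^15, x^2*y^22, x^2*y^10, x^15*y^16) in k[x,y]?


lcm = componentwise max:
x: max(10,21,2,2,15)=21
y: max(15,15,22,10,16)=22
Total=21+22=43


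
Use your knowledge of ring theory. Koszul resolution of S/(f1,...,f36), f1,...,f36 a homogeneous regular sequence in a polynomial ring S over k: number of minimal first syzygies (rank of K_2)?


Regular sequence => Koszul complex is the minimal free resolution.
Syz_1 minimally generated by Koszul relations f_i*e_j - f_j*e_i (i<j): mu(Syz_1) = beta_2 = C(m,2) = m(m-1)/2
m=36
36*35/2 = 630


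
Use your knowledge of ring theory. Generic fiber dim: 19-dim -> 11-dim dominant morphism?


dim(fiber)=dim(X)-dim(Y)=19-11=8


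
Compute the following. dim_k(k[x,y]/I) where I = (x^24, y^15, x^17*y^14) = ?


k[x,y]/I, I = (x^24, y^15, x^17*y^14)
Rect: 24x15=360. Corner: (24-17)x(15-14)=7.
dim = 360-7 = 353


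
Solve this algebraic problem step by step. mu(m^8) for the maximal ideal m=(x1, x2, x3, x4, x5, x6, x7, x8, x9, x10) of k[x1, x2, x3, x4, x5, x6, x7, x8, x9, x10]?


Graded Nakayama: mu(m^d) = dim_k (m^d/m^(d+1)) = #degree-8 monomials in 10 vars
C(n+d-1,d)=C(17,8)=24310


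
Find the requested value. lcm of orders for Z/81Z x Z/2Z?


Exponent = lcm of the cyclic orders; pairwise coprime => product.
3^4*2^1=81*2=162


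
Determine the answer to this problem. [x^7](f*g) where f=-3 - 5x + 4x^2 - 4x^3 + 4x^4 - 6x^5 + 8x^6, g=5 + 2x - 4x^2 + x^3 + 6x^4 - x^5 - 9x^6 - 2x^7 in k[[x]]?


[x^7] = sum a_i*b_j, i+j=7
  -3*-2=6
  -5*-9=45
  4*-1=-4
  -4*6=-24
  4*1=4
  -6*-4=24
  8*2=16
Sum=67


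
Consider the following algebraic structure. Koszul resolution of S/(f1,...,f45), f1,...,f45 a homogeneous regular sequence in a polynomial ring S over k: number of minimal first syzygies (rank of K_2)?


Regular sequence => Koszul complex is the minimal free resolution.
Syz_1 minimally generated by Koszul relations f_i*e_j - f_j*e_i (i<j): mu(Syz_1) = beta_2 = C(m,2) = m(m-1)/2
m=45
45*44/2 = 990


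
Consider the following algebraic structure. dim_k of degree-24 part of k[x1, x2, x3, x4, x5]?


C(d+n-1,n-1)=C(28,4)=20475


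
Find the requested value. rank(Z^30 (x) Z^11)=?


rank(M(x)N) = rank(M)*rank(N)
30*11 = 330


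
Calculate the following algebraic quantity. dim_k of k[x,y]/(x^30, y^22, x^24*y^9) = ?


k[x,y]/I, I = (x^30, y^22, x^24*y^9)
Rect: 30x22=660. Corner: (30-24)x(22-9)=78.
dim = 660-78 = 582


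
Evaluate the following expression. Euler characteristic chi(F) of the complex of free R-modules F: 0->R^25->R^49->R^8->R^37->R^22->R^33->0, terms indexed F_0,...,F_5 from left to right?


chi = sum (-1)^i * rank:
(-1)^0*25=25
(-1)^1*49=-49
(-1)^2*8=8
(-1)^3*37=-37
(-1)^4*22=22
(-1)^5*33=-33
chi=-64


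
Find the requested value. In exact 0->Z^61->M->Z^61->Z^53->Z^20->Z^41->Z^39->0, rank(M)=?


Alt sum=0:
(-1)^0*61 + (-1)^1*? + (-1)^2*61 + (-1)^3*53 + (-1)^4*20 + (-1)^5*41 + (-1)^6*39=0
rank(M)=87


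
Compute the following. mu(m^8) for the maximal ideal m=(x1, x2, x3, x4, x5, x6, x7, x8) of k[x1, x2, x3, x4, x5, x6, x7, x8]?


Graded Nakayama: mu(m^d) = dim_k (m^d/m^(d+1)) = #degree-8 monomials in 8 vars
C(n+d-1,d)=C(15,8)=6435


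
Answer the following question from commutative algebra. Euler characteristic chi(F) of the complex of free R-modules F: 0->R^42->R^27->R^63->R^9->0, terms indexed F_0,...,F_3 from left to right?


chi = sum (-1)^i * rank:
(-1)^0*42=42
(-1)^1*27=-27
(-1)^2*63=63
(-1)^3*9=-9
chi=69


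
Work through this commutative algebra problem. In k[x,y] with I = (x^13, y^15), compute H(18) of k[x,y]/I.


k[x,y], I = (x^13, y^15), d = 18
Need i < 13 and d-i < 15.
Range: 4 <= i <= 12.
H(18) = 9


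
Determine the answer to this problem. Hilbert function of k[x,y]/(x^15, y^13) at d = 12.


k[x,y], I = (x^15, y^13), d = 12
Need i < 15 and d-i < 13.
Range: 0 <= i <= 12.
H(12) = 13


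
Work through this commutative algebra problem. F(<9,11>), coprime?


gcd(9,11)=1 => F=ab-a-b=9*11-9-11=99-20=79


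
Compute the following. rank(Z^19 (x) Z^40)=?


rank(M(x)N) = rank(M)*rank(N)
19*40 = 760


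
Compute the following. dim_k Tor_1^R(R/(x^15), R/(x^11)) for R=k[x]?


Tor_1(R/I,R/J)=(I cap J)/IJ=(x^15)/(x^26)
dim=26-15=min(15,11)=11


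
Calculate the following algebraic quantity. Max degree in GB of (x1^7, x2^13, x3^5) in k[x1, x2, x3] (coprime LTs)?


Pure powers, coprime LTs => already GB.
Degrees: 7, 13, 5
Max=13


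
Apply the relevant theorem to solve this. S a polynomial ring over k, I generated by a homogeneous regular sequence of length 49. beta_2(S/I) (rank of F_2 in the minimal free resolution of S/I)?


Regular sequence => Koszul complex is the minimal free resolution.
Syz_1 minimally generated by Koszul relations f_i*e_j - f_j*e_i (i<j): mu(Syz_1) = beta_2 = C(m,2) = m(m-1)/2
m=49
49*48/2 = 1176


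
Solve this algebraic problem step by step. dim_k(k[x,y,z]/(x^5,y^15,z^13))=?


Basis: x^iy^jz^k, i<5,j<15,k<13
5*15*13=975


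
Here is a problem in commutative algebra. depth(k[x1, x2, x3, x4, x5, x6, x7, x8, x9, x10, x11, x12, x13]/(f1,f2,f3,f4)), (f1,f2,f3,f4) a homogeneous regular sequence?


depth(R)=13
depth(R/I)=13-4=9


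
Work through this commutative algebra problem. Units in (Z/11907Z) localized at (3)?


Local ring = Z/243Z.
phi(243) = 3^4*(3-1) = 162


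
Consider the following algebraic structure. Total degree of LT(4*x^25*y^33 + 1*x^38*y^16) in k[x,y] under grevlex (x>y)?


LT: 4*x^25*y^33
deg_x=25, deg_y=33
Total=25+33=58


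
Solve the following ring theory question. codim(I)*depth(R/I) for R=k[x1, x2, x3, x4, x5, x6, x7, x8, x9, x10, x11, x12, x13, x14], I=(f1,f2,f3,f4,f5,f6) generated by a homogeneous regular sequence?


codim=6, depth=dim(R/I)=14-6=8
Product=6*8=48


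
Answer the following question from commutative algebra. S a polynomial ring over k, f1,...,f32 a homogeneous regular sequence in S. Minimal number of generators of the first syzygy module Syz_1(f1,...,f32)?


Regular sequence => Koszul complex is the minimal free resolution.
Syz_1 minimally generated by Koszul relations f_i*e_j - f_j*e_i (i<j): mu(Syz_1) = beta_2 = C(m,2) = m(m-1)/2
m=32
32*31/2 = 496


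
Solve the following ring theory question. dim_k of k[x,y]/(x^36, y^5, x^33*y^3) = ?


k[x,y]/I, I = (x^36, y^5, x^33*y^3)
Rect: 36x5=180. Corner: (36-33)x(5-3)=6.
dim = 180-6 = 174


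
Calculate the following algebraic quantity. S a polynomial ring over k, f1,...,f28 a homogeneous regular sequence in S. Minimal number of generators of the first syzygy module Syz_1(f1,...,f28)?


Regular sequence => Koszul complex is the minimal free resolution.
Syz_1 minimally generated by Koszul relations f_i*e_j - f_j*e_i (i<j): mu(Syz_1) = beta_2 = C(m,2) = m(m-1)/2
m=28
28*27/2 = 378


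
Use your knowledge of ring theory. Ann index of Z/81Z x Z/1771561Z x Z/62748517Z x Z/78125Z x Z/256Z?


Exponent = lcm of the cyclic orders; pairwise coprime => product.
3^4*11^6*13^7*5^7*2^8=81*1771561*62748517*78125*256=180083777350559940000000


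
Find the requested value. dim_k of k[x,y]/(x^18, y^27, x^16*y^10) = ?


k[x,y]/I, I = (x^18, y^27, x^16*y^10)
Rect: 18x27=486. Corner: (18-16)x(27-10)=34.
dim = 486-34 = 452


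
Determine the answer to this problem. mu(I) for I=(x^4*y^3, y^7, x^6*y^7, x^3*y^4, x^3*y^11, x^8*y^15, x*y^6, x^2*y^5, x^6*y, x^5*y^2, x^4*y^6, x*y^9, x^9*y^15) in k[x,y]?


Remove redundant (divisible by others).
x^4*y^6 redundant.
x^8*y^15 redundant.
x*y^9 redundant.
x^6*y^7 redundant.
x^3*y^11 redundant.
x^9*y^15 redundant.
Min: x^6*y, x^5*y^2, x^4*y^3, x^3*y^4, x^2*y^5, x*y^6, y^7
Count=7


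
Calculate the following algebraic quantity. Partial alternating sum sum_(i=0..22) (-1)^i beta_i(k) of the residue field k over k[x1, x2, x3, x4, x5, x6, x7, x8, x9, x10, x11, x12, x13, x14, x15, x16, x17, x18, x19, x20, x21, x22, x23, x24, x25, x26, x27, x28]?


Koszul resolution: beta_i(k)=C(n,i), n=28
sum_(i=0..p) (-1)^i C(n,i) = (-1)^p C(n-1,p)
(-1)^22*C(27,22) = (-1)^22*80730 = 80730


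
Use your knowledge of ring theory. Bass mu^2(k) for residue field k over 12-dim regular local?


C(n,i)=C(12,2)=66


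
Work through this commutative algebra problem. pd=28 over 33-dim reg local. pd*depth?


pd+depth=33
depth=33-28=5
pd*depth=28*5=140


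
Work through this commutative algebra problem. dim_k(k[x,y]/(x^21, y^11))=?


Basis: x^i*y^j, i<21, j<11
21*11=231


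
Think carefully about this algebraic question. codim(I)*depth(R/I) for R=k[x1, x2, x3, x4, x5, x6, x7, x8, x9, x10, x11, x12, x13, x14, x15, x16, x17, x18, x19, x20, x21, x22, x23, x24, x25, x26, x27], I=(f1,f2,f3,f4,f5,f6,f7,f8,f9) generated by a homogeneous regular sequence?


codim=9, depth=dim(R/I)=27-9=18
Product=9*18=162


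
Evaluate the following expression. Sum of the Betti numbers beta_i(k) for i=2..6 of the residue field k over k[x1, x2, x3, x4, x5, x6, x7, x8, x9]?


Koszul resolution: beta_i(k)=C(n,i), n=9
C(9,2)=36, C(9,3)=84, C(9,4)=126, C(9,5)=126, C(9,6)=84
Sum=456


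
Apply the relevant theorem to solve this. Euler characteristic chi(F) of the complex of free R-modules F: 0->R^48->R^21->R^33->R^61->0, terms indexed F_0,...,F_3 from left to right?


chi = sum (-1)^i * rank:
(-1)^0*48=48
(-1)^1*21=-21
(-1)^2*33=33
(-1)^3*61=-61
chi=-1


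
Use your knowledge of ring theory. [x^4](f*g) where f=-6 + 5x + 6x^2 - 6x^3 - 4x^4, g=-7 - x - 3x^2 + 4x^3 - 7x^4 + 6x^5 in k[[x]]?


[x^4] = sum a_i*b_j, i+j=4
  -6*-7=42
  5*4=20
  6*-3=-18
  -6*-1=6
  -4*-7=28
Sum=78


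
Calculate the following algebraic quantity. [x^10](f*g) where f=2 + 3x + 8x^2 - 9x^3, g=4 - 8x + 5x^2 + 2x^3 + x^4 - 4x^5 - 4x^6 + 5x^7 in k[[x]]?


[x^10] = sum a_i*b_j, i+j=10
  -9*5=-45
Sum=-45


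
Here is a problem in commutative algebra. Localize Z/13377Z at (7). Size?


7-primary part: 13377=7^3*39
Size=7^3=343


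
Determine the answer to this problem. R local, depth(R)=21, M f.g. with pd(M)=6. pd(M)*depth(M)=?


pd+depth=21
depth=21-6=15
pd*depth=6*15=90


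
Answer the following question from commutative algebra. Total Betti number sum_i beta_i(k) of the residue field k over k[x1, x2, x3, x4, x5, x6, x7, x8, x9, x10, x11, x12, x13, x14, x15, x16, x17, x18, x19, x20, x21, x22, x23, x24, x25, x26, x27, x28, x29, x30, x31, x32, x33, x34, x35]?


Koszul resolution: beta_i(k)=C(n,i), n=35
sum_i C(35,i) = 2^35 = 34359738368


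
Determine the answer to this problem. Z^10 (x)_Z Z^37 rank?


rank(M(x)N) = rank(M)*rank(N)
10*37 = 370


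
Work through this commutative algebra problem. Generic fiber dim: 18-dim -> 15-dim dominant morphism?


dim(fiber)=dim(X)-dim(Y)=18-15=3


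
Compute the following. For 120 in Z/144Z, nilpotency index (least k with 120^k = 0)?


120^k mod 144:
k=1: 120
k=2: 0
First zero at k = 2


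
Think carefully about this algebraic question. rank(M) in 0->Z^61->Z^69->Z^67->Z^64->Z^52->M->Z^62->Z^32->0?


Alt sum=0:
(-1)^0*61 + (-1)^1*69 + (-1)^2*67 + (-1)^3*64 + (-1)^4*52 + (-1)^5*? + (-1)^6*62 + (-1)^7*32=0
rank(M)=77


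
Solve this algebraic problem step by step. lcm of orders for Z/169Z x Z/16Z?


Exponent = lcm of the cyclic orders; pairwise coprime => product.
13^2*2^4=169*16=2704


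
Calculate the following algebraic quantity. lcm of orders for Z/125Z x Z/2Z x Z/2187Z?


Exponent = lcm of the cyclic orders; pairwise coprime => product.
5^3*2^1*3^7=125*2*2187=546750


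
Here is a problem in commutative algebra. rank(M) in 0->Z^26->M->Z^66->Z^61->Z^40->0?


Alt sum=0:
(-1)^0*26 + (-1)^1*? + (-1)^2*66 + (-1)^3*61 + (-1)^4*40=0
rank(M)=71


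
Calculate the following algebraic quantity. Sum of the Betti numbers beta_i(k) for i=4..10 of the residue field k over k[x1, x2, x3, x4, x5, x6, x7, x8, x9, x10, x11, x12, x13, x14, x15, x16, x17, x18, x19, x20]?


Koszul resolution: beta_i(k)=C(n,i), n=20
C(20,4)=4845, C(20,5)=15504, C(20,6)=38760, C(20,7)=77520, C(20,8)=125970, C(20,9)=167960, C(20,10)=184756
Sum=615315


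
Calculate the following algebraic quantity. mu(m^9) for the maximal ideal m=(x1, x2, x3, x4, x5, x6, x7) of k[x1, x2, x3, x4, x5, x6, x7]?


Graded Nakayama: mu(m^d) = dim_k (m^d/m^(d+1)) = #degree-9 monomials in 7 vars
C(n+d-1,d)=C(15,9)=5005


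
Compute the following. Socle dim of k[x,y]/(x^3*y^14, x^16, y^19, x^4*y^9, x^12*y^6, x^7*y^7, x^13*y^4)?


Socle = ann(m) = span of standard monomials u with x*u, y*u in I (staircase corners).
Minimal generators: x^16, x^13*y^4, x^12*y^6, x^7*y^7, x^4*y^9, x^3*y^14, y^19
Corners: x^2y^18, x^3y^13, x^6y^8, x^11y^6, x^12y^5, x^15y^3
Socle dim=6


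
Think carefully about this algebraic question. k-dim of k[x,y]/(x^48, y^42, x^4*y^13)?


k[x,y]/I, I = (x^48, y^42, x^4*y^13)
Rect: 48x42=2016. Corner: (48-4)x(42-13)=1276.
dim = 2016-1276 = 740


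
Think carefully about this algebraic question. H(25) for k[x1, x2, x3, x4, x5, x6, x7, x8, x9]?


C(d+n-1,n-1)=C(33,8)=13884156


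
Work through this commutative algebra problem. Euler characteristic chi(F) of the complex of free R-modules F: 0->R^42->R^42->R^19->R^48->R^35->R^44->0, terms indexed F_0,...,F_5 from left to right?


chi = sum (-1)^i * rank:
(-1)^0*42=42
(-1)^1*42=-42
(-1)^2*19=19
(-1)^3*48=-48
(-1)^4*35=35
(-1)^5*44=-44
chi=-38


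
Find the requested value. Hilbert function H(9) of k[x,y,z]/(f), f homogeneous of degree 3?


C(11,2)-C(8,2)=55-28=27


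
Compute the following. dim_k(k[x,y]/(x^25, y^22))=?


Basis: x^i*y^j, i<25, j<22
25*22=550


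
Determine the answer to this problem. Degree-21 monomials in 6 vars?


C(d+n-1,n-1)=C(26,5)=65780


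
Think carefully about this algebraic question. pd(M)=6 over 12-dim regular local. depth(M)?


pd+depth=depth(R)=12
depth=12-6=6


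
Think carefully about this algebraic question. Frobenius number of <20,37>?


gcd(20,37)=1 => F=ab-a-b=20*37-20-37=740-57=683


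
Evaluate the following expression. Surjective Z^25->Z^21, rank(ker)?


rank(ker) = 25-21 = 4


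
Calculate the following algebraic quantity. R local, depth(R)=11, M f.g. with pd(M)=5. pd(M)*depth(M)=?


pd+depth=11
depth=11-5=6
pd*depth=5*6=30


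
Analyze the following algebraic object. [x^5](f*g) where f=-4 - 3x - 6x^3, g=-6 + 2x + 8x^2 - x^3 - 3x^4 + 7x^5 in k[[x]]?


[x^5] = sum a_i*b_j, i+j=5
  -4*7=-28
  -3*-3=9
  -6*8=-48
Sum=-67


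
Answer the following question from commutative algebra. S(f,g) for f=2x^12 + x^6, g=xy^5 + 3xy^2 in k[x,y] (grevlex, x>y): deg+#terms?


LT(f)=2x^12, LT(g)=xy^5
lcm(LM)=x^12y^5
S(f,g) (scaled by 2 to clear denominators) = y^5*f - 2x^11*g = -6x^12y^2 + x^6y^5
2 terms, deg 14.
14+2=16


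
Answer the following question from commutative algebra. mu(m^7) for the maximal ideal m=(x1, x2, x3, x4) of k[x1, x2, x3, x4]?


Graded Nakayama: mu(m^d) = dim_k (m^d/m^(d+1)) = #degree-7 monomials in 4 vars
C(n+d-1,d)=C(10,7)=120


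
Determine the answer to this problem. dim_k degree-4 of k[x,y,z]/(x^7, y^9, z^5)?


Need i<7, j<9, k<5 with i+j+k=4.
For each i, j ranges over max(0,4-i-4)..min(8,4-i):
  i=0: j in [0,4] -> 5
  i=1: j in [0,3] -> 4
  i=2: j in [0,2] -> 3
  i=3: j in [0,1] -> 2
  i=4: j in [0,0] -> 1
H(4) = 5+4+3+2+1 = 15


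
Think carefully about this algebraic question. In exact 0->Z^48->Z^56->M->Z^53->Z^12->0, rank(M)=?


Alt sum=0:
(-1)^0*48 + (-1)^1*56 + (-1)^2*? + (-1)^3*53 + (-1)^4*12=0
rank(M)=49


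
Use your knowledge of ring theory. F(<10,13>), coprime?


gcd(10,13)=1 => F=ab-a-b=10*13-10-13=130-23=107


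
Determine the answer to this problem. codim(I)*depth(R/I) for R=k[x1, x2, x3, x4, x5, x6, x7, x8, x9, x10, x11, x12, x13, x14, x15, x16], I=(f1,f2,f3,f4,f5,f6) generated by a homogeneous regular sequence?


codim=6, depth=dim(R/I)=16-6=10
Product=6*10=60


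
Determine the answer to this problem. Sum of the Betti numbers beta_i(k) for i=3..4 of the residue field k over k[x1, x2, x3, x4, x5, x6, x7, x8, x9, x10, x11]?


Koszul resolution: beta_i(k)=C(n,i), n=11
C(11,3)=165, C(11,4)=330
Sum=495


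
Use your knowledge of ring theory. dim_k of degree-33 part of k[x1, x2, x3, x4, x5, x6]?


C(d+n-1,n-1)=C(38,5)=501942


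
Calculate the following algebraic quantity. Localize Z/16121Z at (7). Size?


7-primary part: 16121=7^3*47
Size=7^3=343


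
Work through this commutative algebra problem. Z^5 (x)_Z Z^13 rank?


rank(M(x)N) = rank(M)*rank(N)
5*13 = 65


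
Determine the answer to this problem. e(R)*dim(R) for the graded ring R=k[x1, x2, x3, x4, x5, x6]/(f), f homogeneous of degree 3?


e(R)=deg(f)=3, dim(R)=6-1=5
e*dim=3*5=15


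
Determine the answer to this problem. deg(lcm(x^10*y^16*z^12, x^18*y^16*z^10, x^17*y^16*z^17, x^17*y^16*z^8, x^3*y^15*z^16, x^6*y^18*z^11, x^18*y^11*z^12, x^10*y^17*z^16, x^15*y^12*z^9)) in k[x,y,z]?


lcm = componentwise max:
x: max(10,18,17,17,3,6,18,10,15)=18
y: max(16,16,16,16,15,18,11,17,12)=18
z: max(12,10,17,8,16,11,12,16,9)=17
Total=18+18+17=53


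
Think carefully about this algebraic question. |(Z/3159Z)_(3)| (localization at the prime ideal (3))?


3-primary part: 3159=3^5*13
Size=3^5=243


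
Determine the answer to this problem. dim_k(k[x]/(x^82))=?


Basis: 1,x,...,x^81
dim=82


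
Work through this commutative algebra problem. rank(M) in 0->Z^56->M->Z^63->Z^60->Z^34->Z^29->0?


Alt sum=0:
(-1)^0*56 + (-1)^1*? + (-1)^2*63 + (-1)^3*60 + (-1)^4*34 + (-1)^5*29=0
rank(M)=64


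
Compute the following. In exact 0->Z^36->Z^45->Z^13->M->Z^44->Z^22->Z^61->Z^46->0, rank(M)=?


Alt sum=0:
(-1)^0*36 + (-1)^1*45 + (-1)^2*13 + (-1)^3*? + (-1)^4*44 + (-1)^5*22 + (-1)^6*61 + (-1)^7*46=0
rank(M)=41


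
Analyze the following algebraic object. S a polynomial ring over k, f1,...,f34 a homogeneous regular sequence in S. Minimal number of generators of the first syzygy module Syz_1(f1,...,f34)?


Regular sequence => Koszul complex is the minimal free resolution.
Syz_1 minimally generated by Koszul relations f_i*e_j - f_j*e_i (i<j): mu(Syz_1) = beta_2 = C(m,2) = m(m-1)/2
m=34
34*33/2 = 561


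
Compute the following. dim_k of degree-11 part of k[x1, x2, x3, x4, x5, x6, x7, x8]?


C(d+n-1,n-1)=C(18,7)=31824


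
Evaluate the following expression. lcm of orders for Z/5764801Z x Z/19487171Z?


Exponent = lcm of the cyclic orders; pairwise coprime => product.
7^8*11^7=5764801*19487171=112339662867971


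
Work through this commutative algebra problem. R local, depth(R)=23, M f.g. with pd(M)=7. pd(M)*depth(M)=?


pd+depth=23
depth=23-7=16
pd*depth=7*16=112


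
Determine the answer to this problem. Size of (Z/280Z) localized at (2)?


2-primary part: 280=2^3*35
Size=2^3=8


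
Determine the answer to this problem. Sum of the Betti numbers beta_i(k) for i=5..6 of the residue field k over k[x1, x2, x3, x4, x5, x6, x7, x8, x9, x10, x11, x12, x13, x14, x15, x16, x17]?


Koszul resolution: beta_i(k)=C(n,i), n=17
C(17,5)=6188, C(17,6)=12376
Sum=18564


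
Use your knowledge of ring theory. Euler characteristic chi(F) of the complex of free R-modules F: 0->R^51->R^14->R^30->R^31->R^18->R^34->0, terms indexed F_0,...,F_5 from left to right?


chi = sum (-1)^i * rank:
(-1)^0*51=51
(-1)^1*14=-14
(-1)^2*30=30
(-1)^3*31=-31
(-1)^4*18=18
(-1)^5*34=-34
chi=20


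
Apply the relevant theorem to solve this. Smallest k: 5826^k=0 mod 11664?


5826^k mod 11664:
k=1: 5826
k=2: 36
k=3: 11448
k=4: 1296
k=5: 3888
k=6: 0
First zero at k = 6


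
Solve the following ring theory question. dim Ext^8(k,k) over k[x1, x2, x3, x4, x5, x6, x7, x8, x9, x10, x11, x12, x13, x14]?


C(n,i)=C(14,8)=3003


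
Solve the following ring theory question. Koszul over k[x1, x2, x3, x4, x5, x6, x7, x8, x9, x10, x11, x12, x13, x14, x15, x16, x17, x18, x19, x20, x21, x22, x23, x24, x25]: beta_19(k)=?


C(n,i)=C(25,19)=177100


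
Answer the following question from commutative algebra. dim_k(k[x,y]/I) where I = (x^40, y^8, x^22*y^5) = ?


k[x,y]/I, I = (x^40, y^8, x^22*y^5)
Rect: 40x8=320. Corner: (40-22)x(8-5)=54.
dim = 320-54 = 266


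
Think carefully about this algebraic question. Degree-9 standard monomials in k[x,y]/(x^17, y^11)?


k[x,y], I = (x^17, y^11), d = 9
Need i < 17 and d-i < 11.
Range: 0 <= i <= 9.
H(9) = 10


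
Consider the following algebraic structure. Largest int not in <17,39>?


gcd(17,39)=1 => F=ab-a-b=17*39-17-39=663-56=607


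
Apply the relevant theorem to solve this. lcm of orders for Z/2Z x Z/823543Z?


Exponent = lcm of the cyclic orders; pairwise coprime => product.
2^1*7^7=2*823543=1647086


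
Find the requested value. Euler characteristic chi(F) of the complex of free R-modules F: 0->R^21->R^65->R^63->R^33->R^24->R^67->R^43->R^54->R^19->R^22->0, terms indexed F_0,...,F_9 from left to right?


chi = sum (-1)^i * rank:
(-1)^0*21=21
(-1)^1*65=-65
(-1)^2*63=63
(-1)^3*33=-33
(-1)^4*24=24
(-1)^5*67=-67
(-1)^6*43=43
(-1)^7*54=-54
(-1)^8*19=19
(-1)^9*22=-22
chi=-71


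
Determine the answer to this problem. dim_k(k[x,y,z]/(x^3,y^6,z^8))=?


Basis: x^iy^jz^k, i<3,j<6,k<8
3*6*8=144


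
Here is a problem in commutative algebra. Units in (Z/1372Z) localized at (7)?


Local ring = Z/343Z.
phi(343) = 7^2*(7-1) = 294


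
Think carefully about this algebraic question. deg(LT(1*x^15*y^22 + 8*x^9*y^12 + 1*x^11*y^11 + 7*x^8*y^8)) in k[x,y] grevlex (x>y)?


LT: 1*x^15*y^22
deg_x=15, deg_y=22
Total=15+22=37


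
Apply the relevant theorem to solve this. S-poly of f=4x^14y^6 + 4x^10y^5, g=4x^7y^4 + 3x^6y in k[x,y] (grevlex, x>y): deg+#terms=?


LT(f)=4x^14y^6, LT(g)=4x^7y^4
lcm(LM)=x^14y^6
S(f,g) (scaled by 16 to clear denominators) = 4*f - 4x^7y^2*g = -12x^13y^3 + 16x^10y^5
2 terms, deg 16.
16+2=18


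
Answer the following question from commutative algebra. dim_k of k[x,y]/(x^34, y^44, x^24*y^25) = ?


k[x,y]/I, I = (x^34, y^44, x^24*y^25)
Rect: 34x44=1496. Corner: (34-24)x(44-25)=190.
dim = 1496-190 = 1306


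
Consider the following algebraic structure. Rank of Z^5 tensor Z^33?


rank(M(x)N) = rank(M)*rank(N)
5*33 = 165


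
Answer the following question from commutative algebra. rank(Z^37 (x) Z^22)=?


rank(M(x)N) = rank(M)*rank(N)
37*22 = 814


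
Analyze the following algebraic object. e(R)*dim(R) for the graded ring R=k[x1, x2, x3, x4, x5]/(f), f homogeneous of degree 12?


e(R)=deg(f)=12, dim(R)=5-1=4
e*dim=12*4=48


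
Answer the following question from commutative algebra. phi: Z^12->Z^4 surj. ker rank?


rank(ker) = 12-4 = 8


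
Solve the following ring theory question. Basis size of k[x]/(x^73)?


Basis: 1,x,...,x^72
dim=73


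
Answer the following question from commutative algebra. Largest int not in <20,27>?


gcd(20,27)=1 => F=ab-a-b=20*27-20-27=540-47=493


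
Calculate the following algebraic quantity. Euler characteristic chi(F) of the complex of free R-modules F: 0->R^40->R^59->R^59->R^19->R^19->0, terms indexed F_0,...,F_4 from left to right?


chi = sum (-1)^i * rank:
(-1)^0*40=40
(-1)^1*59=-59
(-1)^2*59=59
(-1)^3*19=-19
(-1)^4*19=19
chi=40


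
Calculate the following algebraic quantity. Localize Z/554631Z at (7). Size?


7-primary part: 554631=7^5*33
Size=7^5=16807


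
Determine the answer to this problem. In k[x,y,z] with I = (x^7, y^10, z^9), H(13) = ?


Need i<7, j<10, k<9 with i+j+k=13.
For each i, j ranges over max(0,13-i-8)..min(9,13-i):
  i=0: j in [5,9] -> 5
  i=1: j in [4,9] -> 6
  i=2: j in [3,9] -> 7
  i=3: j in [2,9] -> 8
  i=4: j in [1,9] -> 9
  i=5: j in [0,8] -> 9
  i=6: j in [0,7] -> 8
H(13) = 5+6+7+8+9+9+8 = 52


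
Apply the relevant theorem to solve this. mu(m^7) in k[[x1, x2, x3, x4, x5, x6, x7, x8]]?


C(n+d-1,d)=C(14,7)=3432


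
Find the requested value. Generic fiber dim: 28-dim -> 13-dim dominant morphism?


dim(fiber)=dim(X)-dim(Y)=28-13=15


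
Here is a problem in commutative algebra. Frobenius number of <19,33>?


gcd(19,33)=1 => F=ab-a-b=19*33-19-33=627-52=575


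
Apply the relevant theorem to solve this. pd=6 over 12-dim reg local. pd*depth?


pd+depth=12
depth=12-6=6
pd*depth=6*6=36


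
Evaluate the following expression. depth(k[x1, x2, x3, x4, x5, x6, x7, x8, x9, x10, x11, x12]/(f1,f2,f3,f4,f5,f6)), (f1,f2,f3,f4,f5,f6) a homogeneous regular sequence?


depth(R)=12
depth(R/I)=12-6=6


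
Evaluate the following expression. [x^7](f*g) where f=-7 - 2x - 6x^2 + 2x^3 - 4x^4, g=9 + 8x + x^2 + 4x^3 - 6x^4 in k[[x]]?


[x^7] = sum a_i*b_j, i+j=7
  2*-6=-12
  -4*4=-16
Sum=-28


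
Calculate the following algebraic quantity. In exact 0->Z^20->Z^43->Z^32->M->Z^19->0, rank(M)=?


Alt sum=0:
(-1)^0*20 + (-1)^1*43 + (-1)^2*32 + (-1)^3*? + (-1)^4*19=0
rank(M)=28


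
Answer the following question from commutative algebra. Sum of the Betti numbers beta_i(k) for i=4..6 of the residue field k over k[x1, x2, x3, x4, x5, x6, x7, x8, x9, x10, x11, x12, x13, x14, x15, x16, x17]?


Koszul resolution: beta_i(k)=C(n,i), n=17
C(17,4)=2380, C(17,5)=6188, C(17,6)=12376
Sum=20944


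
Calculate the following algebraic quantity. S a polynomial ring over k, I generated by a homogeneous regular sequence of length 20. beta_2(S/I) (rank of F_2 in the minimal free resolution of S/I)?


Regular sequence => Koszul complex is the minimal free resolution.
Syz_1 minimally generated by Koszul relations f_i*e_j - f_j*e_i (i<j): mu(Syz_1) = beta_2 = C(m,2) = m(m-1)/2
m=20
20*19/2 = 190


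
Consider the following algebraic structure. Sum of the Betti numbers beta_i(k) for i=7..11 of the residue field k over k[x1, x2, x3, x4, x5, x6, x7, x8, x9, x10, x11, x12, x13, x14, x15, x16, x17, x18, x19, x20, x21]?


Koszul resolution: beta_i(k)=C(n,i), n=21
C(21,7)=116280, C(21,8)=203490, C(21,9)=293930, C(21,10)=352716, C(21,11)=352716
Sum=1319132


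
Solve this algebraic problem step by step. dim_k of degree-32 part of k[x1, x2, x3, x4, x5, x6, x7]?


C(d+n-1,n-1)=C(38,6)=2760681


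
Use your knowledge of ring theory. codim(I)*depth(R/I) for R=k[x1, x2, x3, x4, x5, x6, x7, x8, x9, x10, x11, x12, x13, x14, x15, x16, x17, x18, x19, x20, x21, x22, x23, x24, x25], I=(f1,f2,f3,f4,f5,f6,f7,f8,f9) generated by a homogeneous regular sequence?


codim=9, depth=dim(R/I)=25-9=16
Product=9*16=144


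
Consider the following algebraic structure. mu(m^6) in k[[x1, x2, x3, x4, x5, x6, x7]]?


C(n+d-1,d)=C(12,6)=924


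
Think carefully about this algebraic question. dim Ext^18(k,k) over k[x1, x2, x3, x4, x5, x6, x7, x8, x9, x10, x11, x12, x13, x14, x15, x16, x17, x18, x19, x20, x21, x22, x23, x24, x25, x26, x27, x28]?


C(n,i)=C(28,18)=13123110


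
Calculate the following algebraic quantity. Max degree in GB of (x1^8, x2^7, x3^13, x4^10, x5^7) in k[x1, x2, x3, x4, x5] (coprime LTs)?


Pure powers, coprime LTs => already GB.
Degrees: 8, 7, 13, 10, 7
Max=13


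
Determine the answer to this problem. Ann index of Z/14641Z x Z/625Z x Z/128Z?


Exponent = lcm of the cyclic orders; pairwise coprime => product.
11^4*5^4*2^7=14641*625*128=1171280000


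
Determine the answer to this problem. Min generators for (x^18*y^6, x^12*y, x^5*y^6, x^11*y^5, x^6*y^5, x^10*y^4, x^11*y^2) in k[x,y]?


Remove redundant (divisible by others).
x^18*y^6 redundant.
x^11*y^5 redundant.
Min: x^12*y, x^11*y^2, x^10*y^4, x^6*y^5, x^5*y^6
Count=5


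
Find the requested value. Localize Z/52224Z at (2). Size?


2-primary part: 52224=2^10*51
Size=2^10=1024


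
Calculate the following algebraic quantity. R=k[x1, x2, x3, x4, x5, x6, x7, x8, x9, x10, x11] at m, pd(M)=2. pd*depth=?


pd+depth=11
depth=11-2=9
pd*depth=2*9=18


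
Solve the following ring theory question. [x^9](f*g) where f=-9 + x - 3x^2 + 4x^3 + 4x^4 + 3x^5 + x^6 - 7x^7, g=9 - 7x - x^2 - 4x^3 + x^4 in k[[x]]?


[x^9] = sum a_i*b_j, i+j=9
  3*1=3
  1*-4=-4
  -7*-1=7
Sum=6


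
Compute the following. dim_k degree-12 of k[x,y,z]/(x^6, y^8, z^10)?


Need i<6, j<8, k<10 with i+j+k=12.
For each i, j ranges over max(0,12-i-9)..min(7,12-i):
  i=0: j in [3,7] -> 5
  i=1: j in [2,7] -> 6
  i=2: j in [1,7] -> 7
  i=3: j in [0,7] -> 8
  i=4: j in [0,7] -> 8
  i=5: j in [0,7] -> 8
H(12) = 5+6+7+8+8+8 = 42


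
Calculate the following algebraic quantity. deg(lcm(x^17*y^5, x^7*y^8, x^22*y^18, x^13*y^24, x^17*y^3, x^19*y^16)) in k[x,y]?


lcm = componentwise max:
x: max(17,7,22,13,17,19)=22
y: max(5,8,18,24,3,16)=24
Total=22+24=46


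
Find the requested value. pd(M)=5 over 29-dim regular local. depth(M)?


pd+depth=depth(R)=29
depth=29-5=24


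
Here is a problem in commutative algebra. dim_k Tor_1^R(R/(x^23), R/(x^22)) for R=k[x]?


Tor_1(R/I,R/J)=(I cap J)/IJ=(x^23)/(x^45)
dim=45-23=min(23,22)=22


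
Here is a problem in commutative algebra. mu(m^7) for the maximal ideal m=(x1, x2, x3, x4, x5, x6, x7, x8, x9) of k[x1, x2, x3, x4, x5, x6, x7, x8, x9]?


Graded Nakayama: mu(m^d) = dim_k (m^d/m^(d+1)) = #degree-7 monomials in 9 vars
C(n+d-1,d)=C(15,7)=6435


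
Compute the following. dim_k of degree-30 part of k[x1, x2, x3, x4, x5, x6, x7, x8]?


C(d+n-1,n-1)=C(37,7)=10295472


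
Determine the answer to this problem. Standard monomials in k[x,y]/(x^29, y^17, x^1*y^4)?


k[x,y]/I, I = (x^29, y^17, x^1*y^4)
Rect: 29x17=493. Corner: (29-1)x(17-4)=364.
dim = 493-364 = 129


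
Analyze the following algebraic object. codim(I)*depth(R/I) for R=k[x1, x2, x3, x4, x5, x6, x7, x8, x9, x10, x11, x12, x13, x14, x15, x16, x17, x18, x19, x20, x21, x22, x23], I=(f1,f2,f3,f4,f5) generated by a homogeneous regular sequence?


codim=5, depth=dim(R/I)=23-5=18
Product=5*18=90


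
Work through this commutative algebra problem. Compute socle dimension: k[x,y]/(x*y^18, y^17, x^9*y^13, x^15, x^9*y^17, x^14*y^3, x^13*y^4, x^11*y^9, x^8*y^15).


Socle = ann(m) = span of standard monomials u with x*u, y*u in I (staircase corners).
Redundant generators: x*y^18, x^9*y^17
Minimal generators: x^15, x^14*y^3, x^13*y^4, x^11*y^9, x^9*y^13, x^8*y^15, y^17
Corners: x^7y^16, x^8y^14, x^10y^12, x^12y^8, x^13y^3, x^14y^2
Socle dim=6


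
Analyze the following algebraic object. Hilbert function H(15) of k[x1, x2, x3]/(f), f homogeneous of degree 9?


C(17,2)-C(8,2)=136-28=108


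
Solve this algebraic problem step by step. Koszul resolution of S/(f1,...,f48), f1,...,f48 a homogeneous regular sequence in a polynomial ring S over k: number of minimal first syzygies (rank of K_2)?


Regular sequence => Koszul complex is the minimal free resolution.
Syz_1 minimally generated by Koszul relations f_i*e_j - f_j*e_i (i<j): mu(Syz_1) = beta_2 = C(m,2) = m(m-1)/2
m=48
48*47/2 = 1128


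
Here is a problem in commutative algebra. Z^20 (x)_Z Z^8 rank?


rank(M(x)N) = rank(M)*rank(N)
20*8 = 160


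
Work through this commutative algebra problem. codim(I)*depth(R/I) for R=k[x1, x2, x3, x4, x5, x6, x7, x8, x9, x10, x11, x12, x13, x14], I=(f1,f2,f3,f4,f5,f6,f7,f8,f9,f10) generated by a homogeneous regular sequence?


codim=10, depth=dim(R/I)=14-10=4
Product=10*4=40


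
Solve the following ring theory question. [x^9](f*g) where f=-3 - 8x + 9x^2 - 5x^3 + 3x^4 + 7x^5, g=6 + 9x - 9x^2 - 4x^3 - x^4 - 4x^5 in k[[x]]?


[x^9] = sum a_i*b_j, i+j=9
  3*-4=-12
  7*-1=-7
Sum=-19


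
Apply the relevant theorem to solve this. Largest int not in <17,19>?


gcd(17,19)=1 => F=ab-a-b=17*19-17-19=323-36=287


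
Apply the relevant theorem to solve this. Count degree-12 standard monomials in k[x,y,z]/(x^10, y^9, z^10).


Need i<10, j<9, k<10 with i+j+k=12.
For each i, j ranges over max(0,12-i-9)..min(8,12-i):
  i=0: j in [3,8] -> 6
  i=1: j in [2,8] -> 7
  i=2: j in [1,8] -> 8
  i=3: j in [0,8] -> 9
  i=4: j in [0,8] -> 9
  i=5: j in [0,7] -> 8
  i=6: j in [0,6] -> 7
  i=7: j in [0,5] -> 6
  i=8: j in [0,4] -> 5
  i=9: j in [0,3] -> 4
H(12) = 6+7+8+9+9+8+7+6+5+4 = 69


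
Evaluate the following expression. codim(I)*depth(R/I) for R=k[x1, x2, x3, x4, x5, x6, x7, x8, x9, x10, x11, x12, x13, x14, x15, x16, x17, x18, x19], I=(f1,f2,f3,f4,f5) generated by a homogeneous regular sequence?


codim=5, depth=dim(R/I)=19-5=14
Product=5*14=70


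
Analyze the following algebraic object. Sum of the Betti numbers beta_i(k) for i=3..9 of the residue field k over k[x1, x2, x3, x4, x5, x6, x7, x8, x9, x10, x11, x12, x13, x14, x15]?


Koszul resolution: beta_i(k)=C(n,i), n=15
C(15,3)=455, C(15,4)=1365, C(15,5)=3003, C(15,6)=5005, C(15,7)=6435, C(15,8)=6435, C(15,9)=5005
Sum=27703


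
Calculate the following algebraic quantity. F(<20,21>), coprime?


gcd(20,21)=1 => F=ab-a-b=20*21-20-21=420-41=379


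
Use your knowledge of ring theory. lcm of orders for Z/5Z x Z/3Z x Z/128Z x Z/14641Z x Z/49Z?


Exponent = lcm of the cyclic orders; pairwise coprime => product.
5^1*3^1*2^7*11^4*7^2=5*3*128*14641*49=1377425280


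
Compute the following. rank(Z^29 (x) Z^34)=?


rank(M(x)N) = rank(M)*rank(N)
29*34 = 986


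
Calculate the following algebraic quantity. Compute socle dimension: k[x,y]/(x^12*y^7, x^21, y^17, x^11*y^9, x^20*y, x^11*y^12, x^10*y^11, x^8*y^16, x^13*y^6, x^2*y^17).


Socle = ann(m) = span of standard monomials u with x*u, y*u in I (staircase corners).
Redundant generators: x^11*y^12, x^2*y^17
Minimal generators: x^21, x^20*y, x^13*y^6, x^12*y^7, x^11*y^9, x^10*y^11, x^8*y^16, y^17
Corners: x^7y^16, x^9y^15, x^10y^10, x^11y^8, x^12y^6, x^19y^5, x^20
Socle dim=7


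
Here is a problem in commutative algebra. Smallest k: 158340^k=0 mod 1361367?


158340^k mod 1361367:
k=1: 158340
k=2: 620928
k=3: 1176147
k=4: 194481
k=5: 0
First zero at k = 5


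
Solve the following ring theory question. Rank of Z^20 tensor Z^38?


rank(M(x)N) = rank(M)*rank(N)
20*38 = 760


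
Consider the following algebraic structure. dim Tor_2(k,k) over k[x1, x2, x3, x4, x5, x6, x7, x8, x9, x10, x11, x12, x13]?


Koszul: C(n,i)=C(13,2)=78


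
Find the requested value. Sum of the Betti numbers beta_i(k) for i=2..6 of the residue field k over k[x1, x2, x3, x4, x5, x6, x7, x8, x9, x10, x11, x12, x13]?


Koszul resolution: beta_i(k)=C(n,i), n=13
C(13,2)=78, C(13,3)=286, C(13,4)=715, C(13,5)=1287, C(13,6)=1716
Sum=4082


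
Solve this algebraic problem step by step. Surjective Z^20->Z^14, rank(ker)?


rank(ker) = 20-14 = 6


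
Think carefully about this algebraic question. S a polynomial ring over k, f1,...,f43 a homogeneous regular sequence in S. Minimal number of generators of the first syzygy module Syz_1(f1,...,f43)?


Regular sequence => Koszul complex is the minimal free resolution.
Syz_1 minimally generated by Koszul relations f_i*e_j - f_j*e_i (i<j): mu(Syz_1) = beta_2 = C(m,2) = m(m-1)/2
m=43
43*42/2 = 903


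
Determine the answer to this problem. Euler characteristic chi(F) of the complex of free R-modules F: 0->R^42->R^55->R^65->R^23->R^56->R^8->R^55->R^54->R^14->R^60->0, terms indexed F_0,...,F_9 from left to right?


chi = sum (-1)^i * rank:
(-1)^0*42=42
(-1)^1*55=-55
(-1)^2*65=65
(-1)^3*23=-23
(-1)^4*56=56
(-1)^5*8=-8
(-1)^6*55=55
(-1)^7*54=-54
(-1)^8*14=14
(-1)^9*60=-60
chi=32


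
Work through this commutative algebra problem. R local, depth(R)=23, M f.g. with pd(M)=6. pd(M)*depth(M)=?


pd+depth=23
depth=23-6=17
pd*depth=6*17=102


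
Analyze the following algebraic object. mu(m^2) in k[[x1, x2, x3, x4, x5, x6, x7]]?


C(n+d-1,d)=C(8,2)=28


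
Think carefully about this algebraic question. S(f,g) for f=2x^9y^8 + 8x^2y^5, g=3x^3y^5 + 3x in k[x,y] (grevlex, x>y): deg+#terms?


LT(f)=2x^9y^8, LT(g)=3x^3y^5
lcm(LM)=x^9y^8
S(f,g) (scaled by 6 to clear denominators) = 3*f - 2x^6y^3*g = -6x^7y^3 + 24x^2y^5
2 terms, deg 10.
10+2=12


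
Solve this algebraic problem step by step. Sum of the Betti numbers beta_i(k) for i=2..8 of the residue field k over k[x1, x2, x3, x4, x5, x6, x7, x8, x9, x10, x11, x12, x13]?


Koszul resolution: beta_i(k)=C(n,i), n=13
C(13,2)=78, C(13,3)=286, C(13,4)=715, C(13,5)=1287, C(13,6)=1716, C(13,7)=1716, C(13,8)=1287
Sum=7085


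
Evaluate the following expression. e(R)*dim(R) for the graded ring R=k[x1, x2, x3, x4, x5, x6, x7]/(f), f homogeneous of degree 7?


e(R)=deg(f)=7, dim(R)=7-1=6
e*dim=7*6=42


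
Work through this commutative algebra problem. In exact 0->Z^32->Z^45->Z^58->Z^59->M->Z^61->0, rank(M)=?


Alt sum=0:
(-1)^0*32 + (-1)^1*45 + (-1)^2*58 + (-1)^3*59 + (-1)^4*? + (-1)^5*61=0
rank(M)=75


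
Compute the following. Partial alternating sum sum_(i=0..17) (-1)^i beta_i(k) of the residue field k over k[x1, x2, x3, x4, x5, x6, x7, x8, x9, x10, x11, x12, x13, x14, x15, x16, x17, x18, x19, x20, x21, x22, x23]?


Koszul resolution: beta_i(k)=C(n,i), n=23
sum_(i=0..p) (-1)^i C(n,i) = (-1)^p C(n-1,p)
(-1)^17*C(22,17) = (-1)^17*26334 = -26334


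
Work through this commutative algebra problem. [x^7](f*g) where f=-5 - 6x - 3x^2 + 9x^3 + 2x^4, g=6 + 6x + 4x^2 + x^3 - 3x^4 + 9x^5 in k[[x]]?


[x^7] = sum a_i*b_j, i+j=7
  -3*9=-27
  9*-3=-27
  2*1=2
Sum=-52


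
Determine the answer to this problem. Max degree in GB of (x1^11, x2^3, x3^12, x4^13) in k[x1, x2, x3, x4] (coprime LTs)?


Pure powers, coprime LTs => already GB.
Degrees: 11, 3, 12, 13
Max=13
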